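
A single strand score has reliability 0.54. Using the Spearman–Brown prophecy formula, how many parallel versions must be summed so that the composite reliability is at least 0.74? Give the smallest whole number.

3

k ≥ ρ*(1−ρ₁)/(ρ₁(1−ρ*)) = 0.74·0.46 / (0.54·0.26) = 2.425.
Smallest integer k = 3.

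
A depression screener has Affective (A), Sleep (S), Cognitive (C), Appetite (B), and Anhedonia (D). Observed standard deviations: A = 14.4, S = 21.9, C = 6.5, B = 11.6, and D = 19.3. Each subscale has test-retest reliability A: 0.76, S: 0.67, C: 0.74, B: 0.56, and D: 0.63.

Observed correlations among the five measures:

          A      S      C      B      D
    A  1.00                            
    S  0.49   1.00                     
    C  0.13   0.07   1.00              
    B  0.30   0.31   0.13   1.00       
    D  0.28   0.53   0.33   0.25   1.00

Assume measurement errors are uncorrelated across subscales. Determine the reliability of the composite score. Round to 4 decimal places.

Var(A+S+C+B+D) = 14.4² + 21.9² + 6.5² + 11.6² + 19.3² + 2·[14.4·21.9·0.49 + 14.4·6.5·0.13 + 14.4·11.6·0.30 + 14.4·19.3·0.28 + 21.9·6.5·0.07 + 21.9·11.6·0.31 + 21.9·19.3·0.53 + 6.5·11.6·0.13 + 6.5·19.3·0.33 + 11.6·19.3·0.25] = 1236.27 + 1429.05 = 2665.32.
Because errors are independent across components, Cov(Tᵢ,Tⱼ) = Cov(Xᵢ,Xⱼ); the off-diagonal part of the true-score variance is the same as above.
True-score variance = [14.4²·0.76 + 21.9²·0.67 + 6.5²·0.74 + 11.6²·0.56 + 19.3²·0.63] + 1429.05 = 820.22 + 1429.05 = 2249.27.
Reliability = 2249.27 / 2665.32 = 0.8439.

0.8439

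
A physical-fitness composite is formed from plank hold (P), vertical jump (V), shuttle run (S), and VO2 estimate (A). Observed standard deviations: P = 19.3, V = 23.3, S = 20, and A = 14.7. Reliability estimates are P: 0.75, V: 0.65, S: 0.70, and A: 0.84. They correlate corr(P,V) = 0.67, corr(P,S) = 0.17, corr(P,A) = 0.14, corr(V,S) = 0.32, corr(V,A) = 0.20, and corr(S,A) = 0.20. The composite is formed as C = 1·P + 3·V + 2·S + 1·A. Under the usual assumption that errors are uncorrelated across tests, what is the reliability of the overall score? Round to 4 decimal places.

Var(C) = 19.3² + 3²·23.3² + 2²·20² + 14.7² + 2·[3·19.3·23.3·0.67 + 2·19.3·20·0.17 + 19.3·14.7·0.14 + 6·23.3·20·0.32 + 3·23.3·14.7·0.20 + 2·20·14.7·0.20] = 7074.59 + 4585.32 = 11659.9.
Because errors are independent across components, Cov(Tᵢ,Tⱼ) = Cov(Xᵢ,Xⱼ); the off-diagonal part of the true-score variance is the same as above.
True-score variance = [19.3²·0.75 + 3²·23.3²·0.65 + 2²·20²·0.70 + 14.7²·0.84] + 4585.32 = 4756.79 + 4585.32 = 9342.11.
Reliability = 9342.11 / 11659.9 = 0.8012.

0.8012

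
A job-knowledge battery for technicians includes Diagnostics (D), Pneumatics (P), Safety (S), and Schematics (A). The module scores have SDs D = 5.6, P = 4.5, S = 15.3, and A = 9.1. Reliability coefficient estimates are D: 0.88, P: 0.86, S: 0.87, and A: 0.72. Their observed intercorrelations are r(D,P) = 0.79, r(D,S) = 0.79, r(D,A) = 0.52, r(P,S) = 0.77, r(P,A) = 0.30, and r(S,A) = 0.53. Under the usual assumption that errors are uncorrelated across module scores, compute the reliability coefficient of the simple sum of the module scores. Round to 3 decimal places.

0.931

Var(D+P+S+A) = 5.6² + 4.5² + 15.3² + 9.1² + 2·[5.6·4.5·0.79 + 5.6·15.3·0.79 + 5.6·9.1·0.52 + 4.5·15.3·0.77 + 4.5·9.1·0.30 + 15.3·9.1·0.53] = 368.51 + 506.372 = 874.882.
Because errors are independent across components, Cov(Tᵢ,Tⱼ) = Cov(Xᵢ,Xⱼ); the off-diagonal part of the true-score variance is the same as above.
True-score variance = [5.6²·0.88 + 4.5²·0.86 + 15.3²·0.87 + 9.1²·0.72] + 506.372 = 308.293 + 506.372 = 814.665.
Reliability = 814.665 / 874.882 = 0.931.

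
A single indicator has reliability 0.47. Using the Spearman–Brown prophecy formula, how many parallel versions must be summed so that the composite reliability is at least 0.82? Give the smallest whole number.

k ≥ ρ*(1−ρ₁)/(ρ₁(1−ρ*)) = 0.82·0.53 / (0.47·0.18) = 5.137.
Smallest integer k = 6.

6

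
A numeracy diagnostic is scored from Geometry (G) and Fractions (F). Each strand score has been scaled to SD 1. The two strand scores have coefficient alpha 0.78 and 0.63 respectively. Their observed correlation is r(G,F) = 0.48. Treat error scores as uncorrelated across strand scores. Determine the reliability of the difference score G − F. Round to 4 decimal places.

0.4327

Var(G−F) = 1 + 1 − 2·0.48 = 2 − 0.96 = 1.04.
With uncorrelated errors the cross-covariances are all true-score covariance, so they carry over unchanged; only the diagonal terms shrink to ρᵢσᵢ².
True-score variance = [0.78 + 0.63] − 0.96 = 1.41 − 0.96 = 0.45.
Reliability = 0.45 / 1.04 = 0.4327.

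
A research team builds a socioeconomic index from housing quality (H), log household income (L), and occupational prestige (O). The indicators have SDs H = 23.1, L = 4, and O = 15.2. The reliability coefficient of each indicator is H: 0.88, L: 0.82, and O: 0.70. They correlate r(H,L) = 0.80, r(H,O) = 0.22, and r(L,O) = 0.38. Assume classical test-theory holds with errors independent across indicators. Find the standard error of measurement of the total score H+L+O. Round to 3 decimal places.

11.672

Var(total) = 780.65 + 348.541 = 1129.19.
True-score variance = 644.425 + 348.541 = 992.966, so reliability = 0.8794.
Error variance = 1129.19 − 992.966 = 136.225; SEM = √136.225 = 11.672.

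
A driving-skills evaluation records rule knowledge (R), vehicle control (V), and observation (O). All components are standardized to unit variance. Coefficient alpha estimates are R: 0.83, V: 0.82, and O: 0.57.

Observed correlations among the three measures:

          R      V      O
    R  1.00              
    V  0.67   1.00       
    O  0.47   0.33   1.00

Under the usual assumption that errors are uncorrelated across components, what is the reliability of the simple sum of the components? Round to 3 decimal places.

Var(R+V+O) = 3 + 2·[0.67 + 0.47 + 0.33] = 3 + 2.94 = 5.94.
With uncorrelated errors the cross-covariances are all true-score covariance, so they carry over unchanged; only the diagonal terms shrink to ρᵢσᵢ².
True-score variance = [0.83 + 0.82 + 0.57] + 2.94 = 2.22 + 2.94 = 5.16.
Reliability = 5.16 / 5.94 = 0.869.

0.869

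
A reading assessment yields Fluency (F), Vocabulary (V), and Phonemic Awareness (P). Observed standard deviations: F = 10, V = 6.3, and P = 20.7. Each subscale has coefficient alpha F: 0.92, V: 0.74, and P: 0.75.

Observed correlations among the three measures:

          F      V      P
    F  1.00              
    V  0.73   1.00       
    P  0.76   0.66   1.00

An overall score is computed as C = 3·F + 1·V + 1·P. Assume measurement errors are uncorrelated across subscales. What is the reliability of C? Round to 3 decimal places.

0.931

Var(C) = 3²·10² + 6.3² + 20.7² + 2·[3·10·6.3·0.73 + 3·10·20.7·0.76 + 6.3·20.7·0.66] = 1368.18 + 1392 = 2760.18.
Because errors are independent across components, Cov(Tᵢ,Tⱼ) = Cov(Xᵢ,Xⱼ); the off-diagonal part of the true-score variance is the same as above.
True-score variance = [3²·10²·0.92 + 6.3²·0.74 + 20.7²·0.75] + 1392 = 1178.74 + 1392 = 2570.74.
Reliability = 2570.74 / 2760.18 = 0.931.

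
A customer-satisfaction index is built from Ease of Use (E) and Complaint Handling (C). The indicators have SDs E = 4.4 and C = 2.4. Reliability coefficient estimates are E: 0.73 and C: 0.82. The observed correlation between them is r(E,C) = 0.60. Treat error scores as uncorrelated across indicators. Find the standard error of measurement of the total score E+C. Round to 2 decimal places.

2.50

Var(total) = 25.12 + 12.672 = 37.792.
True-score variance = 18.856 + 12.672 = 31.528, so reliability = 0.8343.
Error variance = 37.792 − 31.528 = 6.264; SEM = √6.264 = 2.50.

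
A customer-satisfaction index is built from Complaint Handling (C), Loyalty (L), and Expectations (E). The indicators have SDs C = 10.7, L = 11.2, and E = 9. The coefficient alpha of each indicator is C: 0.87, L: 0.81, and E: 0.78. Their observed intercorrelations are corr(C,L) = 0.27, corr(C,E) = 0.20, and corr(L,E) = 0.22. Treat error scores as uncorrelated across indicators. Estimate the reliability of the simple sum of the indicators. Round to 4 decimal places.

0.8793

Var(C+L+E) = 10.7² + 11.2² + 9² + 2·[10.7·11.2·0.27 + 10.7·9·0.20 + 11.2·9·0.22] = 320.93 + 147.586 = 468.516.
Under uncorrelated errors the observed covariances equal the true-score covariances, so only the own-variance terms attenuate.
True-score variance = [10.7²·0.87 + 11.2²·0.81 + 9²·0.78] + 147.586 = 264.393 + 147.586 = 411.978.
Reliability = 411.978 / 468.516 = 0.8793.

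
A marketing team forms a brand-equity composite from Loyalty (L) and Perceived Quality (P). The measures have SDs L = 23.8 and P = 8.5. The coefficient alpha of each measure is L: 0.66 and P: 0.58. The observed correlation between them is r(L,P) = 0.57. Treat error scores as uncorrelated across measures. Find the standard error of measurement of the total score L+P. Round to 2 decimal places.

14.93

Var(total) = 638.69 + 230.622 = 869.312.
True-score variance = 415.755 + 230.622 = 646.377, so reliability = 0.7436.
Error variance = 869.312 − 646.377 = 222.935; SEM = √222.935 = 14.93.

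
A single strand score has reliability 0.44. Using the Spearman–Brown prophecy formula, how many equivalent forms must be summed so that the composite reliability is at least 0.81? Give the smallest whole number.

k ≥ ρ*(1−ρ₁)/(ρ₁(1−ρ*)) = 0.81·0.56 / (0.44·0.19) = 5.426.
Smallest integer k = 6.

6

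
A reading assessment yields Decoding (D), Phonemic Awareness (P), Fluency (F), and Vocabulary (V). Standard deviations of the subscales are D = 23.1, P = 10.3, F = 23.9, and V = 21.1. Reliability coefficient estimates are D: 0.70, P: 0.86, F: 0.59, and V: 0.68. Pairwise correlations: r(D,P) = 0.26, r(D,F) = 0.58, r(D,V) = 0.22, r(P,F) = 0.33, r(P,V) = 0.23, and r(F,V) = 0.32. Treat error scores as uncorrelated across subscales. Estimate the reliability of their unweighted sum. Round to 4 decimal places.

0.8287

Var(D+P+F+V) = 23.1² + 10.3² + 23.9² + 21.1² + 2·[23.1·10.3·0.26 + 23.1·23.9·0.58 + 23.1·21.1·0.22 + 10.3·23.9·0.33 + 10.3·21.1·0.23 + 23.9·21.1·0.32] = 1656.12 + 1563.8 = 3219.92.
Under uncorrelated errors the observed covariances equal the true-score covariances, so only the own-variance terms attenuate.
True-score variance = [23.1²·0.70 + 10.3²·0.86 + 23.9²·0.59 + 21.1²·0.68] + 1563.8 = 1104.52 + 1563.8 = 2668.32.
Reliability = 2668.32 / 3219.92 = 0.8287.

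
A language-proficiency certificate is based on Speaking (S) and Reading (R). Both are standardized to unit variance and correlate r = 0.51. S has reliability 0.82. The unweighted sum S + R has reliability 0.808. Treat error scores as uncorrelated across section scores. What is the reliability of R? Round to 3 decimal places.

0.600

Var(S+R) = 2 + 2·0.51 = 3.020.
True-score variance = ρ_S + ρ_R + 2·0.51, so 0.808 = (0.82 + ρ_R + 1.02) / 3.020.
ρ_R = 0.808·3.020 − 0.82 − 1.02 = 0.600.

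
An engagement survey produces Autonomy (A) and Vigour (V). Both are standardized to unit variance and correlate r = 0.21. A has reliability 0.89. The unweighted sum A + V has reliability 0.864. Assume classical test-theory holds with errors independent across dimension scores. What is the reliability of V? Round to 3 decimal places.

Var(A+V) = 2 + 2·0.21 = 2.420.
True-score variance = ρ_A + ρ_V + 2·0.21, so 0.864 = (0.89 + ρ_V + 0.42) / 2.420.
ρ_V = 0.864·2.420 − 0.89 − 0.42 = 0.781.

0.781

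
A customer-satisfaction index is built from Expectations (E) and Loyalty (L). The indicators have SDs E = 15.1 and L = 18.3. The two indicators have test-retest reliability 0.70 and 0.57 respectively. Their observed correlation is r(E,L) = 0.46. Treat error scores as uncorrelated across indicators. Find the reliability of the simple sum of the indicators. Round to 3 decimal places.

Var(E+L) = 15.1² + 18.3² + 2·[15.1·18.3·0.46] = 562.9 + 254.224 = 817.124.
Under uncorrelated errors the observed covariances equal the true-score covariances, so only the own-variance terms attenuate.
True-score variance = [15.1²·0.70 + 18.3²·0.57] + 254.224 = 350.494 + 254.224 = 604.718.
Reliability = 604.718 / 817.124 = 0.740.

0.740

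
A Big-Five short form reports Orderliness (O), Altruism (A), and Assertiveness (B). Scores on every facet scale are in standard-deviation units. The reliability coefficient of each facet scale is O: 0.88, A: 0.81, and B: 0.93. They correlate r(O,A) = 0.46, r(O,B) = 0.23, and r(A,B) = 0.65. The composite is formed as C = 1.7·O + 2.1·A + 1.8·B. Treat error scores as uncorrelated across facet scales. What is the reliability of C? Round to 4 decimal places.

0.9299

Var(C) = 1.7² + 2.1² + 1.8² + 2·[3.57·0.46 + 3.06·0.23 + 3.78·0.65] = 10.54 + 9.606 = 20.146.
Under uncorrelated errors the observed covariances equal the true-score covariances, so only the own-variance terms attenuate.
True-score variance = [1.7²·0.88 + 2.1²·0.81 + 1.8²·0.93] + 9.606 = 9.1285 + 9.606 = 18.7345.
Reliability = 18.7345 / 20.146 = 0.9299.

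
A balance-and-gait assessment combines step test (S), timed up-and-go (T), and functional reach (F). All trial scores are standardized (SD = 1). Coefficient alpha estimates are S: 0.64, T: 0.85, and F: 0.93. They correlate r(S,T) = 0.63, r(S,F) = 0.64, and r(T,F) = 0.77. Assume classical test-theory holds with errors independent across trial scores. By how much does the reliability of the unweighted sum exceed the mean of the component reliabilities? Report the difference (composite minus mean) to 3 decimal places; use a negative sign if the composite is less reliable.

0.111

Var(sum) = 3 + 4.08 = 7.08; true-score variance = 2.42 + 4.08 = 6.5; composite reliability = 0.9181.
Mean component reliability = 0.8067.
Difference = 0.9181 − 0.8067 = 0.111.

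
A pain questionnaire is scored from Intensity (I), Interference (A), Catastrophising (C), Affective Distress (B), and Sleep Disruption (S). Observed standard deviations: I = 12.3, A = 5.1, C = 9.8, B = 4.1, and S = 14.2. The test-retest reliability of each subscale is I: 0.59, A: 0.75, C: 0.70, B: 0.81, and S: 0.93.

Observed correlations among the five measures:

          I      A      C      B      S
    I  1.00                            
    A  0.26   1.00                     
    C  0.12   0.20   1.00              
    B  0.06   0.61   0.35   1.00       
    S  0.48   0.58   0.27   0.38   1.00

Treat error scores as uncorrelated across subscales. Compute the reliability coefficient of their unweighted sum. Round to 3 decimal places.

Var(I+A+C+B+S) = 12.3² + 5.1² + 9.8² + 4.1² + 14.2² + 2·[12.3·5.1·0.26 + 12.3·9.8·0.12 + 12.3·4.1·0.06 + 12.3·14.2·0.48 + 5.1·9.8·0.20 + 5.1·4.1·0.61 + 5.1·14.2·0.58 + 9.8·4.1·0.35 + 9.8·14.2·0.27 + 4.1·14.2·0.38] = 491.79 + 512.303 = 1004.09.
Because errors are independent across components, Cov(Tᵢ,Tⱼ) = Cov(Xᵢ,Xⱼ); the off-diagonal part of the true-score variance is the same as above.
True-score variance = [12.3²·0.59 + 5.1²·0.75 + 9.8²·0.70 + 4.1²·0.81 + 14.2²·0.93] + 512.303 = 377.138 + 512.303 = 889.441.
Reliability = 889.441 / 1004.09 = 0.886.

0.886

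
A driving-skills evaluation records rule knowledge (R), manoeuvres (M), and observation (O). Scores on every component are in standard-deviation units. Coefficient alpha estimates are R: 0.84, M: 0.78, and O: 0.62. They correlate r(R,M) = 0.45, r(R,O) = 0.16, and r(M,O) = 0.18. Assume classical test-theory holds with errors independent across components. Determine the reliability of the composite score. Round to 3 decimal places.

Var(R+M+O) = 3 + 2·[0.45 + 0.16 + 0.18] = 3 + 1.58 = 4.58.
With uncorrelated errors the cross-covariances are all true-score covariance, so they carry over unchanged; only the diagonal terms shrink to ρᵢσᵢ².
True-score variance = [0.84 + 0.78 + 0.62] + 1.58 = 2.24 + 1.58 = 3.82.
Reliability = 3.82 / 4.58 = 0.834.

0.834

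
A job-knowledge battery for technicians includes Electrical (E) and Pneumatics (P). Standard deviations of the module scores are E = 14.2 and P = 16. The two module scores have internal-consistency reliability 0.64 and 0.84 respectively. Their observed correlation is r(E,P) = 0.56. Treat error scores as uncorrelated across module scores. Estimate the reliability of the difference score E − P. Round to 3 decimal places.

0.441

Var(E−P) = 14.2² + 16² − 2·14.2·16·0.56 = 457.64 − 254.464 = 203.176.
Under uncorrelated errors the observed covariances equal the true-score covariances, so only the own-variance terms attenuate.
True-score variance = [14.2²·0.64 + 16²·0.84] − 254.464 = 344.09 − 254.464 = 89.6256.
Reliability = 89.6256 / 203.176 = 0.441.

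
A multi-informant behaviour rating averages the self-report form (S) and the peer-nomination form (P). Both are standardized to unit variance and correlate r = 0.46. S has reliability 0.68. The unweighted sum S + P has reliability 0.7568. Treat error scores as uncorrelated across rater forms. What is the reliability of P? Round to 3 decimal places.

0.610

Var(S+P) = 2 + 2·0.46 = 2.920.
True-score variance = ρ_S + ρ_P + 2·0.46, so 0.7568 = (0.68 + ρ_P + 0.92) / 2.920.
ρ_P = 0.7568·2.920 − 0.68 − 0.92 = 0.610.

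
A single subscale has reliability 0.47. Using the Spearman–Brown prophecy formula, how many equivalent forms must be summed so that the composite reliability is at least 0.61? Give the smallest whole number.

k ≥ ρ*(1−ρ₁)/(ρ₁(1−ρ*)) = 0.61·0.53 / (0.47·0.39) = 1.764.
Smallest integer k = 2.

2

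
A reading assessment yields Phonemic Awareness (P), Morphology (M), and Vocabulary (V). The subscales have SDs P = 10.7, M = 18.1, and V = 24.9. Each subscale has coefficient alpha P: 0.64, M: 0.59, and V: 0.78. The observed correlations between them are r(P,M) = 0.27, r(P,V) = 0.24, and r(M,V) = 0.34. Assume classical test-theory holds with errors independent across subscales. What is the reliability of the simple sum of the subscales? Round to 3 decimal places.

Var(P+M+V) = 10.7² + 18.1² + 24.9² + 2·[10.7·18.1·0.27 + 10.7·24.9·0.24 + 18.1·24.9·0.34] = 1062.11 + 538.937 = 1601.05.
Under uncorrelated errors the observed covariances equal the true-score covariances, so only the own-variance terms attenuate.
True-score variance = [10.7²·0.64 + 18.1²·0.59 + 24.9²·0.78] + 538.937 = 750.171 + 538.937 = 1289.11.
Reliability = 1289.11 / 1601.05 = 0.805.

0.805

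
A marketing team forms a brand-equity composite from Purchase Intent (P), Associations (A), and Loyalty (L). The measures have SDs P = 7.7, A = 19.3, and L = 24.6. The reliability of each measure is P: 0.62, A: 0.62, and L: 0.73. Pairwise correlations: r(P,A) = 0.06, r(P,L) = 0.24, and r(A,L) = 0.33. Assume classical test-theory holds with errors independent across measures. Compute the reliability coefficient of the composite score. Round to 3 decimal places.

0.776

Var(P+A+L) = 7.7² + 19.3² + 24.6² + 2·[7.7·19.3·0.06 + 7.7·24.6·0.24 + 19.3·24.6·0.33] = 1036.94 + 422.11 = 1459.05.
Under uncorrelated errors the observed covariances equal the true-score covariances, so only the own-variance terms attenuate.
True-score variance = [7.7²·0.62 + 19.3²·0.62 + 24.6²·0.73] + 422.11 = 709.47 + 422.11 = 1131.58.
Reliability = 1131.58 / 1459.05 = 0.776.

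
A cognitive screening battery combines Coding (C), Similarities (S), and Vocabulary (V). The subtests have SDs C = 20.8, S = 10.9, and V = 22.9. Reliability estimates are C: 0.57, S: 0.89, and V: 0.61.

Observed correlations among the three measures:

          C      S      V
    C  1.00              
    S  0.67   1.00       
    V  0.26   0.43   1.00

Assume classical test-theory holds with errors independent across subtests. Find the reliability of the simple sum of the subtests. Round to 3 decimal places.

0.781

Var(C+S+V) = 20.8² + 10.9² + 22.9² + 2·[20.8·10.9·0.67 + 20.8·22.9·0.26 + 10.9·22.9·0.43] = 1075.86 + 766.156 = 1842.02.
With uncorrelated errors the cross-covariances are all true-score covariance, so they carry over unchanged; only the diagonal terms shrink to ρᵢσᵢ².
True-score variance = [20.8²·0.57 + 10.9²·0.89 + 22.9²·0.61] + 766.156 = 672.236 + 766.156 = 1438.39.
Reliability = 1438.39 / 1842.02 = 0.781.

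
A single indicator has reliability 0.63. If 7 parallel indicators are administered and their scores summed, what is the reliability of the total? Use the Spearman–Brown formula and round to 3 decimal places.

ρ_k = kρ / (1 + (k−1)ρ) = 7·0.63 / (1 + 6·0.63) = 4.410 / 4.780 = 0.923.

0.923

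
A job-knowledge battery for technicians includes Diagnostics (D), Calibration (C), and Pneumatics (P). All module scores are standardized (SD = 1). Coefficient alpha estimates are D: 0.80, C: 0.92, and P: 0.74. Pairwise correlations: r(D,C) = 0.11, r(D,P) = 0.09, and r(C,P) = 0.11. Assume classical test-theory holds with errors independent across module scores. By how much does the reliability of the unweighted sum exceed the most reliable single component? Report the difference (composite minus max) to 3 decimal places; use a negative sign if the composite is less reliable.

-0.069

Var(sum) = 3 + 0.62 = 3.62; true-score variance = 2.46 + 0.62 = 3.08; composite reliability = 0.8508.
Max component reliability = 0.9200.
Difference = 0.8508 − 0.9200 = -0.069.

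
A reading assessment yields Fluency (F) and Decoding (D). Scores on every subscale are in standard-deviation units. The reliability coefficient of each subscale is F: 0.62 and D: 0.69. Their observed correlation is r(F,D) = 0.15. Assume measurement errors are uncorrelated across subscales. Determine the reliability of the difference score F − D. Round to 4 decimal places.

0.5941

Var(F−D) = 1 + 1 − 2·0.15 = 2 − 0.3 = 1.7.
Under uncorrelated errors the observed covariances equal the true-score covariances, so only the own-variance terms attenuate.
True-score variance = [0.62 + 0.69] − 0.3 = 1.31 − 0.3 = 1.01.
Reliability = 1.01 / 1.7 = 0.5941.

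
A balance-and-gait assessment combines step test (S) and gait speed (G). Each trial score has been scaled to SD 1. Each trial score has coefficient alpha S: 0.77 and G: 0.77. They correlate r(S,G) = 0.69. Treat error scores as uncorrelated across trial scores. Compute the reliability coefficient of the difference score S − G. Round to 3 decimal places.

0.258

Var(S−G) = 1 + 1 − 2·0.69 = 2 − 1.38 = 0.62.
Under uncorrelated errors the observed covariances equal the true-score covariances, so only the own-variance terms attenuate.
True-score variance = [0.77 + 0.77] − 1.38 = 1.54 − 1.38 = 0.16.
Reliability = 0.16 / 0.62 = 0.258.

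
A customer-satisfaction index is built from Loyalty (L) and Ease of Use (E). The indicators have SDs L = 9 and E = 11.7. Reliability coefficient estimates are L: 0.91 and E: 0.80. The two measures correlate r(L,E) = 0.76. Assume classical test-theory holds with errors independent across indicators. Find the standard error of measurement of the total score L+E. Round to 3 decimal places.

Var(total) = 217.89 + 160.056 = 377.946.
True-score variance = 183.222 + 160.056 = 343.278, so reliability = 0.9083.
Error variance = 377.946 − 343.278 = 34.668; SEM = √34.668 = 5.888.

5.888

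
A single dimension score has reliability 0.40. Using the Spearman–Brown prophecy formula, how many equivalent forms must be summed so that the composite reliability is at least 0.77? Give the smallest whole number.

6

k ≥ ρ*(1−ρ₁)/(ρ₁(1−ρ*)) = 0.77·0.60 / (0.40·0.23) = 5.022.
Smallest integer k = 6.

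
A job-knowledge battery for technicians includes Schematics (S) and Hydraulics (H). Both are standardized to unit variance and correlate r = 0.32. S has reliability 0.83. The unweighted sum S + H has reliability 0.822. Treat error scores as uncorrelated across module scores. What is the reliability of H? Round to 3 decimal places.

Var(S+H) = 2 + 2·0.32 = 2.640.
True-score variance = ρ_S + ρ_H + 2·0.32, so 0.822 = (0.83 + ρ_H + 0.64) / 2.640.
ρ_H = 0.822·2.640 − 0.83 − 0.64 = 0.700.

0.700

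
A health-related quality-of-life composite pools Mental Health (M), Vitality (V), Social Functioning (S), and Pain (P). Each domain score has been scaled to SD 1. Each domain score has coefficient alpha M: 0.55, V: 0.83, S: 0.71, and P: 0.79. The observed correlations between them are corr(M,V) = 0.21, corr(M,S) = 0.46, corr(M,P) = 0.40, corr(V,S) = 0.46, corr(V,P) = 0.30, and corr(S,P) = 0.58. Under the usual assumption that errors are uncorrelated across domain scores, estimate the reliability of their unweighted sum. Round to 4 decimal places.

0.8730

Var(M+V+S+P) = 4 + 2·[0.21 + 0.46 + 0.40 + 0.46 + 0.30 + 0.58] = 4 + 4.82 = 8.82.
Because errors are independent across components, Cov(Tᵢ,Tⱼ) = Cov(Xᵢ,Xⱼ); the off-diagonal part of the true-score variance is the same as above.
True-score variance = [0.55 + 0.83 + 0.71 + 0.79] + 4.82 = 2.88 + 4.82 = 7.7.
Reliability = 7.7 / 8.82 = 0.8730.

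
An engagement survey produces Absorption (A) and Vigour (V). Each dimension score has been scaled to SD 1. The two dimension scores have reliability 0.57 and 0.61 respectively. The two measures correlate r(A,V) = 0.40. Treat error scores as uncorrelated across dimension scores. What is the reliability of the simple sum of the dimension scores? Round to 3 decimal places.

Var(A+V) = 2 + 2·[0.40] = 2 + 0.8 = 2.8.
Because errors are independent across components, Cov(Tᵢ,Tⱼ) = Cov(Xᵢ,Xⱼ); the off-diagonal part of the true-score variance is the same as above.
True-score variance = [0.57 + 0.61] + 0.8 = 1.18 + 0.8 = 1.98.
Reliability = 1.98 / 2.8 = 0.707.

0.707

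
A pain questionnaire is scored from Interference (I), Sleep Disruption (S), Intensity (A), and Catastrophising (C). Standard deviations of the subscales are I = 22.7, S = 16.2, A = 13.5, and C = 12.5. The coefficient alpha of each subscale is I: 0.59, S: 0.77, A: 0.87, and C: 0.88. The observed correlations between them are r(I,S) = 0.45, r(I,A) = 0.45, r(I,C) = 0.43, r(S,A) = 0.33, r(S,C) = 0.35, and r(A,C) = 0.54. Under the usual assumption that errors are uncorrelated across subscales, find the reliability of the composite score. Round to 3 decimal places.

0.871

Var(I+S+A+C) = 22.7² + 16.2² + 13.5² + 12.5² + 2·[22.7·16.2·0.45 + 22.7·13.5·0.45 + 22.7·12.5·0.43 + 16.2·13.5·0.33 + 16.2·12.5·0.35 + 13.5·12.5·0.54] = 1116.23 + 1319.14 = 2435.37.
Because errors are independent across components, Cov(Tᵢ,Tⱼ) = Cov(Xᵢ,Xⱼ); the off-diagonal part of the true-score variance is the same as above.
True-score variance = [22.7²·0.59 + 16.2²·0.77 + 13.5²·0.87 + 12.5²·0.88] + 1319.14 = 802.157 + 1319.14 = 2121.3.
Reliability = 2121.3 / 2435.37 = 0.871.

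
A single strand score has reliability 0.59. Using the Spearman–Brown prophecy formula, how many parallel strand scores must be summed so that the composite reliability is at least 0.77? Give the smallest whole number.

3

k ≥ ρ*(1−ρ₁)/(ρ₁(1−ρ*)) = 0.77·0.41 / (0.59·0.23) = 2.326.
Smallest integer k = 3.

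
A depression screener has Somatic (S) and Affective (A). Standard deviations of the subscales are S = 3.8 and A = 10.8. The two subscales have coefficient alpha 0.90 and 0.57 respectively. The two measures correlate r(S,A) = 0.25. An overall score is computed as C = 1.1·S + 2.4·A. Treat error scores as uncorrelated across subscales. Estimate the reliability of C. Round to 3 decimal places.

0.609

Var(C) = 1.1²·3.8² + 2.4²·10.8² + 2·[2.64·3.8·10.8·0.25] = 689.319 + 54.1728 = 743.492.
Because errors are independent across components, Cov(Tᵢ,Tⱼ) = Cov(Xᵢ,Xⱼ); the off-diagonal part of the true-score variance is the same as above.
True-score variance = [1.1²·3.8²·0.90 + 2.4²·10.8²·0.57] + 54.1728 = 398.678 + 54.1728 = 452.85.
Reliability = 452.85 / 743.492 = 0.609.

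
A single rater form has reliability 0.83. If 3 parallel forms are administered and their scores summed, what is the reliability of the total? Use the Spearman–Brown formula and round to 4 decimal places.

0.9361

ρ_k = kρ / (1 + (k−1)ρ) = 3·0.83 / (1 + 2·0.83) = 2.490 / 2.660 = 0.9361.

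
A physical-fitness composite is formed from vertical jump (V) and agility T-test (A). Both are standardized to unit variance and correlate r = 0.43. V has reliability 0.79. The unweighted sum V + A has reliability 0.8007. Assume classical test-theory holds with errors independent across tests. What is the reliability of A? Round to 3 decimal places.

0.640

Var(V+A) = 2 + 2·0.43 = 2.860.
True-score variance = ρ_V + ρ_A + 2·0.43, so 0.8007 = (0.79 + ρ_A + 0.86) / 2.860.
ρ_A = 0.8007·2.860 − 0.79 − 0.86 = 0.640.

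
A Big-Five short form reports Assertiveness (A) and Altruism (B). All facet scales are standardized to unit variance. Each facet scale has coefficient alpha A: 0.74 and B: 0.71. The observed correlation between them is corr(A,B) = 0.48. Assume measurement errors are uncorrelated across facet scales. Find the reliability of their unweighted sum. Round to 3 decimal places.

0.814

Var(A+B) = 2 + 2·[0.48] = 2 + 0.96 = 2.96.
Under uncorrelated errors the observed covariances equal the true-score covariances, so only the own-variance terms attenuate.
True-score variance = [0.74 + 0.71] + 0.96 = 1.45 + 0.96 = 2.41.
Reliability = 2.41 / 2.96 = 0.814.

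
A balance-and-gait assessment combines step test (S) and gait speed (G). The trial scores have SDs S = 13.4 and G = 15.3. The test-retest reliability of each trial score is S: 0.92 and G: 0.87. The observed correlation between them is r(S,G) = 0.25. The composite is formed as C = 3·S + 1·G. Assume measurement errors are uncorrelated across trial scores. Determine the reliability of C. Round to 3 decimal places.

Var(C) = 3²·13.4² + 15.3² + 2·[3·13.4·15.3·0.25] = 1850.13 + 307.53 = 2157.66.
With uncorrelated errors the cross-covariances are all true-score covariance, so they carry over unchanged; only the diagonal terms shrink to ρᵢσᵢ².
True-score variance = [3²·13.4²·0.92 + 15.3²·0.87] + 307.53 = 1690.42 + 307.53 = 1997.95.
Reliability = 1997.95 / 2157.66 = 0.926.

0.926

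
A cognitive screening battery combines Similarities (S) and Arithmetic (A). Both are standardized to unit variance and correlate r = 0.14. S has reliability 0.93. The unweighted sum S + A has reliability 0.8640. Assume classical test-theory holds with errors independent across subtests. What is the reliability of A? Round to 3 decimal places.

Var(S+A) = 2 + 2·0.14 = 2.280.
True-score variance = ρ_S + ρ_A + 2·0.14, so 0.8640 = (0.93 + ρ_A + 0.28) / 2.280.
ρ_A = 0.8640·2.280 − 0.93 − 0.28 = 0.760.

0.760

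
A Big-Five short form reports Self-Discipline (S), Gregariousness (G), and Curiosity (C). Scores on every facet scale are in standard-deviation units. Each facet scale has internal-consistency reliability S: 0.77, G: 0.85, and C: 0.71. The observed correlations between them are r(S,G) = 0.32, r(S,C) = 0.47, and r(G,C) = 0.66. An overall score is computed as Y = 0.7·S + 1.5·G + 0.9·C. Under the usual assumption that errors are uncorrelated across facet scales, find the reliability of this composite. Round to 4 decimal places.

Var(Y) = 0.7² + 1.5² + 0.9² + 2·[1.05·0.32 + 0.63·0.47 + 1.35·0.66] = 3.55 + 3.0462 = 6.5962.
Because errors are independent across components, Cov(Tᵢ,Tⱼ) = Cov(Xᵢ,Xⱼ); the off-diagonal part of the true-score variance is the same as above.
True-score variance = [0.7²·0.77 + 1.5²·0.85 + 0.9²·0.71] + 3.0462 = 2.8649 + 3.0462 = 5.9111.
Reliability = 5.9111 / 6.5962 = 0.8961.

0.8961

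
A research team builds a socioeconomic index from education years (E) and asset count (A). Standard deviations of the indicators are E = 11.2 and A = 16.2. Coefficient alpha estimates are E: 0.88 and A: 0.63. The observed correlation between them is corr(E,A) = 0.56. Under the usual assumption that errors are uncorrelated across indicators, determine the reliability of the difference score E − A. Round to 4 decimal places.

0.3927

Var(E−A) = 11.2² + 16.2² − 2·11.2·16.2·0.56 = 387.88 − 203.213 = 184.667.
Under uncorrelated errors the observed covariances equal the true-score covariances, so only the own-variance terms attenuate.
True-score variance = [11.2²·0.88 + 16.2²·0.63] − 203.213 = 275.724 − 203.213 = 72.5116.
Reliability = 72.5116 / 184.667 = 0.3927.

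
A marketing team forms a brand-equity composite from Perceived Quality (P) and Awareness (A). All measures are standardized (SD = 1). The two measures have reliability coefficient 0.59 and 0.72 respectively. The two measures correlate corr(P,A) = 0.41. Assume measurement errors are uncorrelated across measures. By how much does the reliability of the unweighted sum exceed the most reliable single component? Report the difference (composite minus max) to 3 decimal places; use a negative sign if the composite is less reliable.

Var(sum) = 2 + 0.82 = 2.82; true-score variance = 1.31 + 0.82 = 2.13; composite reliability = 0.7553.
Max component reliability = 0.7200.
Difference = 0.7553 − 0.7200 = 0.035.

0.035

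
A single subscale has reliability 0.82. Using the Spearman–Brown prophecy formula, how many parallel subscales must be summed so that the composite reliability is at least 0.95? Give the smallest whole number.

5

k ≥ ρ*(1−ρ₁)/(ρ₁(1−ρ*)) = 0.95·0.18 / (0.82·0.05) = 4.171.
Smallest integer k = 5.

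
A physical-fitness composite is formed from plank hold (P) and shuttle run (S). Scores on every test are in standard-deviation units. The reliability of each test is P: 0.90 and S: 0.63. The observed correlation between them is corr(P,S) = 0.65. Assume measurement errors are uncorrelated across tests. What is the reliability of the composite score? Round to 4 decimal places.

0.8576

Var(P+S) = 2 + 2·[0.65] = 2 + 1.3 = 3.3.
Because errors are independent across components, Cov(Tᵢ,Tⱼ) = Cov(Xᵢ,Xⱼ); the off-diagonal part of the true-score variance is the same as above.
True-score variance = [0.90 + 0.63] + 1.3 = 1.53 + 1.3 = 2.83.
Reliability = 2.83 / 3.3 = 0.8576.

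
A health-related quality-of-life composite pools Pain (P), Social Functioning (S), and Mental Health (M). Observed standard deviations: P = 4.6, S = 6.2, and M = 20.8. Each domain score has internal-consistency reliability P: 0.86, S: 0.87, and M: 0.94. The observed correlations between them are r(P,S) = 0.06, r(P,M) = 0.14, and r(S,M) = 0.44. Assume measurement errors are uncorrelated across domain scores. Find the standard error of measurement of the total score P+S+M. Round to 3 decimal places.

5.824

Var(total) = 492.24 + 143.698 = 635.938.
True-score variance = 458.322 + 143.698 = 602.02, so reliability = 0.9467.
Error variance = 635.938 − 602.02 = 33.918; SEM = √33.918 = 5.824.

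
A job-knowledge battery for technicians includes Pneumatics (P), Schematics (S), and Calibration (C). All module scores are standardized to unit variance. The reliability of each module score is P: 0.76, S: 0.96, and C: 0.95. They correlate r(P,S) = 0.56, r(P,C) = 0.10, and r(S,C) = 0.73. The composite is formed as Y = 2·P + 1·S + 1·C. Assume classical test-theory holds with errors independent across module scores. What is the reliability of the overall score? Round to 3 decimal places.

0.896

Var(Y) = 2² + 1 + 1 + 2·[2·0.56 + 2·0.10 + 0.73] = 6 + 4.1 = 10.1.
With uncorrelated errors the cross-covariances are all true-score covariance, so they carry over unchanged; only the diagonal terms shrink to ρᵢσᵢ².
True-score variance = [2²·0.76 + 0.96 + 0.95] + 4.1 = 4.95 + 4.1 = 9.05.
Reliability = 9.05 / 10.1 = 0.896.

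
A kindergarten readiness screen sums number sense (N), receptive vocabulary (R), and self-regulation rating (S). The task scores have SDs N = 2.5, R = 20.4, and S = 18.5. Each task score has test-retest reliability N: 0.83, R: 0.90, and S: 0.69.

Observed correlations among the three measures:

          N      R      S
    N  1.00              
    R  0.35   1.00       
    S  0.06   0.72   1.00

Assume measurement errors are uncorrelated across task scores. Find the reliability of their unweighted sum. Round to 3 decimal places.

0.890

Var(N+R+S) = 2.5² + 20.4² + 18.5² + 2·[2.5·20.4·0.35 + 2.5·18.5·0.06 + 20.4·18.5·0.72] = 764.66 + 584.706 = 1349.37.
Because errors are independent across components, Cov(Tᵢ,Tⱼ) = Cov(Xᵢ,Xⱼ); the off-diagonal part of the true-score variance is the same as above.
True-score variance = [2.5²·0.83 + 20.4²·0.90 + 18.5²·0.69] + 584.706 = 615.884 + 584.706 = 1200.59.
Reliability = 1200.59 / 1349.37 = 0.890.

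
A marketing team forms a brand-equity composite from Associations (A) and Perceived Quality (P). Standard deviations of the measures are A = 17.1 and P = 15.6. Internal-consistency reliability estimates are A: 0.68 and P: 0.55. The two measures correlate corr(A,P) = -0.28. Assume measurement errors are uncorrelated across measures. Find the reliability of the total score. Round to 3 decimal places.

0.474

Var(A+P) = 17.1² + 15.6² + 2·[17.1·15.6·(-0.28)] = 535.77 − 149.386 = 386.384.
With uncorrelated errors the cross-covariances are all true-score covariance, so they carry over unchanged; only the diagonal terms shrink to ρᵢσᵢ².
True-score variance = [17.1²·0.68 + 15.6²·0.55] − 149.386 = 332.687 − 149.386 = 183.301.
Reliability = 183.301 / 386.384 = 0.474.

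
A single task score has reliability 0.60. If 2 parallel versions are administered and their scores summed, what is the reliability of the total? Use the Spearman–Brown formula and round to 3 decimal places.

ρ_k = kρ / (1 + (k−1)ρ) = 2·0.60 / (1 + 1·0.60) = 1.200 / 1.600 = 0.750.

0.750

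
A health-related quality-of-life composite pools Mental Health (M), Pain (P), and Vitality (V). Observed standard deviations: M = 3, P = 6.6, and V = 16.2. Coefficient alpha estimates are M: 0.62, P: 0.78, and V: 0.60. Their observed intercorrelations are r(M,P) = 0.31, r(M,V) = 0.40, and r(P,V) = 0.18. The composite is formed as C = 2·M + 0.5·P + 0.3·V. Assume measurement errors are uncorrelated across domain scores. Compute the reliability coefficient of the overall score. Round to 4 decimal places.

Var(C) = 2²·3² + 0.5²·6.6² + 0.3²·16.2² + 2·[3·6.6·0.31 + 0.6·3·16.2·0.40 + 0.15·6.6·16.2·0.18] = 70.5096 + 41.3777 = 111.887.
Because errors are independent across components, Cov(Tᵢ,Tⱼ) = Cov(Xᵢ,Xⱼ); the off-diagonal part of the true-score variance is the same as above.
True-score variance = [2²·3²·0.62 + 0.5²·6.6²·0.78 + 0.3²·16.2²·0.60] + 41.3777 = 44.986 + 41.3777 = 86.3636.
Reliability = 86.3636 / 111.887 = 0.7719.

0.7719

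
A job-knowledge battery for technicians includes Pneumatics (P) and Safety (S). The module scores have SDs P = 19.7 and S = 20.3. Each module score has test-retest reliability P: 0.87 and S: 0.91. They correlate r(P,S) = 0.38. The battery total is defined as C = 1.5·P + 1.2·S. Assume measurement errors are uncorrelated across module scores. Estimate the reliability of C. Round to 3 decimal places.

0.917

Var(C) = 1.5²·19.7² + 1.2²·20.3² + 2·[1.8·19.7·20.3·0.38] = 1466.61 + 547.077 = 2013.69.
With uncorrelated errors the cross-covariances are all true-score covariance, so they carry over unchanged; only the diagonal terms shrink to ρᵢσᵢ².
True-score variance = [1.5²·19.7²·0.87 + 1.2²·20.3²·0.91] + 547.077 = 1299.69 + 547.077 = 1846.77.
Reliability = 1846.77 / 2013.69 = 0.917.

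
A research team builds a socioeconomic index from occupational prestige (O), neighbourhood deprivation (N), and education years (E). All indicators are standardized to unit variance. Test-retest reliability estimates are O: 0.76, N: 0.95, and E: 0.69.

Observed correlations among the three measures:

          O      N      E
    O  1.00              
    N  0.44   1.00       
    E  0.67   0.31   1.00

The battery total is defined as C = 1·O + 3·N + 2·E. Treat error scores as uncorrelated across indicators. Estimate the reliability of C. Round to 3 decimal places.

0.916

Var(C) = 1 + 3² + 2² + 2·[3·0.44 + 2·0.67 + 6·0.31] = 14 + 9.04 = 23.04.
Because errors are independent across components, Cov(Tᵢ,Tⱼ) = Cov(Xᵢ,Xⱼ); the off-diagonal part of the true-score variance is the same as above.
True-score variance = [0.76 + 3²·0.95 + 2²·0.69] + 9.04 = 12.07 + 9.04 = 21.11.
Reliability = 21.11 / 23.04 = 0.916.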